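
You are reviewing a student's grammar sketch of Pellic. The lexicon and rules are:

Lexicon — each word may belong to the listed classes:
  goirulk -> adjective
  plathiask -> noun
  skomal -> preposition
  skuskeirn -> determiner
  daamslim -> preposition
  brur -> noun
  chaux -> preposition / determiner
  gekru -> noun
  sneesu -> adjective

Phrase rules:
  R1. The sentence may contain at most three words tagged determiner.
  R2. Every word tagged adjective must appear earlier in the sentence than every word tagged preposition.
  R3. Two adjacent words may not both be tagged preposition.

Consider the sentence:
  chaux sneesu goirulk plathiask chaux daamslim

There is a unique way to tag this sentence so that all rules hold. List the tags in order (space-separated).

Candidates per position — 1:chaux {preposition,determiner}; 2:sneesu {adjective}; 3:goirulk {adjective}; 4:plathiask {noun}; 5:chaux {preposition,determiner}; 6:daamslim {preposition}.
If word 1 were preposition, no tagging could satisfy rule 2; so word 1 is determiner.
If word 5 were preposition, no tagging could satisfy rule 3; so word 5 is determiner.
The only consistent sequence is: determiner adjective adjective noun determiner preposition.
Check: rule 1 ✓; rule 2 ✓; rule 3 ✓.

determiner adjective adjective noun determiner preposition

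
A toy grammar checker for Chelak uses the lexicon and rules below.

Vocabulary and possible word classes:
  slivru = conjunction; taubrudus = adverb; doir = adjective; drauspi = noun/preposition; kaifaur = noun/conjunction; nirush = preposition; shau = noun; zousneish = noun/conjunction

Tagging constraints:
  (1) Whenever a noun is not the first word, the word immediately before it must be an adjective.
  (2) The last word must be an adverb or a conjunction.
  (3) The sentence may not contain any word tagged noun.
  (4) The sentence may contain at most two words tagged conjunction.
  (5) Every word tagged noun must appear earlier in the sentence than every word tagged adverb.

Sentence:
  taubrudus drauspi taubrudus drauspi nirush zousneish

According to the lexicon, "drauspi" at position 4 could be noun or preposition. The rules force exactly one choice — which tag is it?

Candidates per position — 1:taubrudus {adverb}; 2:drauspi {noun,preposition}; 3:taubrudus {adverb}; 4:drauspi {noun,preposition}; 5:nirush {preposition}; 6:zousneish {noun,conjunction}.
Position 2: tagging it noun would leave rule 1 unsatisfiable, so it must be preposition.
Position 4: tagging it noun would leave rule 1 unsatisfiable, so it must be preposition.
Position 6: tagging it noun would leave rule 1 unsatisfiable, so it must be conjunction.
The only consistent sequence is: adverb preposition adverb preposition preposition conjunction.
Checking: rule 1 ✓; rule 2 ✓; rule 3 ✓; rule 4 ✓; rule 5 ✓.

preposition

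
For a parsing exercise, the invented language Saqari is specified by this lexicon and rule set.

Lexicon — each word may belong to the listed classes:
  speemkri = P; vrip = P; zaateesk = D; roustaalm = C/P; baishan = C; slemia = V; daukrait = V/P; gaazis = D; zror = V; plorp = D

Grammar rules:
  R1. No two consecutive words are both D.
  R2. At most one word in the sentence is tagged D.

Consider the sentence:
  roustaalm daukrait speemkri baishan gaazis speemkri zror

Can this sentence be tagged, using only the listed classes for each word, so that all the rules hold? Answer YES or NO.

Candidates per position — 1:roustaalm {C,P}; 2:daukrait {V,P}; 3:speemkri {P}; 4:baishan {C}; 5:gaazis {D}; 6:speemkri {P}; 7:zror {V}.
One satisfying assignment: C P P C D P V.
Check: rule 1 satisfied; rule 2 satisfied.

YES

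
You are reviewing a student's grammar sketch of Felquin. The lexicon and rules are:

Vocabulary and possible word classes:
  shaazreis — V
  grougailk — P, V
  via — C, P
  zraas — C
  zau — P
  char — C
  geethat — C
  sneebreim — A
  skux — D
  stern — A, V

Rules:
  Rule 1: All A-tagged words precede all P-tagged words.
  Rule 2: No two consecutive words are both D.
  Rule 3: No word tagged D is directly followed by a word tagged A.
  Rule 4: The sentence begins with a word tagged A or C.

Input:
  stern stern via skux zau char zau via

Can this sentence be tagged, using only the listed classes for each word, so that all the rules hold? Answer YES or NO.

Candidates per position — 1:stern {A,V}; 2:stern {A,V}; 3:via {C,P}; 4:skux {D}; 5:zau {P}; 6:char {C}; 7:zau {P}; 8:via {C,P}.
One satisfying assignment: A A C D P C P P.
Check: rule 1 ok; rule 2 ok; rule 3 ok; rule 4 ok.

YES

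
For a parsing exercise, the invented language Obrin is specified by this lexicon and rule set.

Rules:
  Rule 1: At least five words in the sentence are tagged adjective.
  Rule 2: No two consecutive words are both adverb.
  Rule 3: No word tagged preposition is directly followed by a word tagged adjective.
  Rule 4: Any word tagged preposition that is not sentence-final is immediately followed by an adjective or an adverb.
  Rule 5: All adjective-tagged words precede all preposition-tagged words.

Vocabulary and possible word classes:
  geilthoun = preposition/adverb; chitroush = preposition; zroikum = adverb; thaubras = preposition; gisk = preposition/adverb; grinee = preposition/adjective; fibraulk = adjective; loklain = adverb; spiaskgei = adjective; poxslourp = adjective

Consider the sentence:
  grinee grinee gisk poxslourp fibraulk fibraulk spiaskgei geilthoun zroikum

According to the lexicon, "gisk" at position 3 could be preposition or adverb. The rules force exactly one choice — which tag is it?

Candidates per position — 1:grinee {preposition,adjective}; 2:grinee {preposition,adjective}; 3:gisk {preposition,adverb}; 4:poxslourp {adjective}; 5:fibraulk {adjective}; 6:fibraulk {adjective}; 7:spiaskgei {adjective}; 8:geilthoun {preposition,adverb}; 9:zroikum {adverb}.
At position 1, choosing preposition makes rule 5 impossible to satisfy; hence adjective.
At position 2, choosing preposition makes rule 5 impossible to satisfy; hence adjective.
At position 3, choosing preposition makes rule 3 impossible to satisfy; hence adverb.
At position 8, choosing adverb makes rule 2 impossible to satisfy; hence preposition.
The unique satisfying tagging is: adjective adjective adverb adjective adjective adjective adjective preposition adverb.
Check: rule 1 ✓; rule 2 ✓; rule 3 ✓; rule 4 ✓; rule 5 ✓.

adverb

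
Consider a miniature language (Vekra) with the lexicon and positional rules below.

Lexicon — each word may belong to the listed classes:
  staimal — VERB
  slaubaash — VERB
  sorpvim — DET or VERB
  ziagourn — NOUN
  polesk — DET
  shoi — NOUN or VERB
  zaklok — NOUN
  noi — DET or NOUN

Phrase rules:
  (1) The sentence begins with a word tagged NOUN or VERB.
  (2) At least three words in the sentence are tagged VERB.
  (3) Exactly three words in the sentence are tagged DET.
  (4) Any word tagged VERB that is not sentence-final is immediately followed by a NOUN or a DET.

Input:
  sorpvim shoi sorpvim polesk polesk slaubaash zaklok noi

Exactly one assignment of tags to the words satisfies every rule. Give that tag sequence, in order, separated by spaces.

VERB NOUN VERB DET DET VERB NOUN DET

Candidates per position — 1:sorpvim {DET,VERB}; 2:shoi {NOUN,VERB}; 3:sorpvim {DET,VERB}; 4:polesk {DET}; 5:polesk {DET}; 6:slaubaash {VERB}; 7:zaklok {NOUN}; 8:noi {DET,NOUN}.
At position 1, choosing DET makes rule 1 impossible to satisfy; hence VERB.
At position 2, choosing VERB makes rule 4 impossible to satisfy; hence NOUN.
At position 3, choosing DET makes rule 2 impossible to satisfy; hence VERB.
At position 8, choosing NOUN makes rule 3 impossible to satisfy; hence DET.
The only consistent sequence is: VERB NOUN VERB DET DET VERB NOUN DET.
Verifying each rule — rule 1 ✓; rule 2 ✓; rule 3 ✓; rule 4 ✓.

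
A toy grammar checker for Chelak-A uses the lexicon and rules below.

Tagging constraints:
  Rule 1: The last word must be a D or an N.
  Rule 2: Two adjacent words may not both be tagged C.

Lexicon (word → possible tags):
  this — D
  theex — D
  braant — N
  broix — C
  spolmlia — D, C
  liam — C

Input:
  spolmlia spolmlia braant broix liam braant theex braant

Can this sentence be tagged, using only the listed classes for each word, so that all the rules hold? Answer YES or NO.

NO

Candidates per position — 1:spolmlia {D,C}; 2:spolmlia {D,C}; 3:braant {N}; 4:broix {C}; 5:liam {C}; 6:braant {N}; 7:theex {D}; 8:braant {N}.
Rule 2 cannot be satisfied by any choice of tags from the lexicon.
So there is no consistent tagging.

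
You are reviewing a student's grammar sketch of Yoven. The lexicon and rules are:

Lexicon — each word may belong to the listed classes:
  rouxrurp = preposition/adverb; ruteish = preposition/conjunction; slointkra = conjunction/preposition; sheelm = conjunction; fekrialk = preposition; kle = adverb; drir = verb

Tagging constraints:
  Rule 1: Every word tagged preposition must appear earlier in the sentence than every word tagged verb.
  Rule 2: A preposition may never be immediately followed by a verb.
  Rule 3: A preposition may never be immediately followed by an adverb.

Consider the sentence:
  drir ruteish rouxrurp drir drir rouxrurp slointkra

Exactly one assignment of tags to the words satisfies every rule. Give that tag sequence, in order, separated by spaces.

verb conjunction adverb verb verb adverb conjunction

Candidates per position — 1:drir {verb}; 2:ruteish {preposition,conjunction}; 3:rouxrurp {preposition,adverb}; 4:drir {verb}; 5:drir {verb}; 6:rouxrurp {preposition,adverb}; 7:slointkra {conjunction,preposition}.
Position 2: tagging it preposition would leave rule 1 unsatisfiable, so it must be conjunction.
Position 3: tagging it preposition would leave rule 1 unsatisfiable, so it must be adverb.
Position 6: tagging it preposition would leave rule 1 unsatisfiable, so it must be adverb.
Position 7: tagging it preposition would leave rule 1 unsatisfiable, so it must be conjunction.
The unique satisfying tagging is: verb conjunction adverb verb verb adverb conjunction.
Rule-by-rule: rule 1 satisfied; rule 2 satisfied; rule 3 satisfied.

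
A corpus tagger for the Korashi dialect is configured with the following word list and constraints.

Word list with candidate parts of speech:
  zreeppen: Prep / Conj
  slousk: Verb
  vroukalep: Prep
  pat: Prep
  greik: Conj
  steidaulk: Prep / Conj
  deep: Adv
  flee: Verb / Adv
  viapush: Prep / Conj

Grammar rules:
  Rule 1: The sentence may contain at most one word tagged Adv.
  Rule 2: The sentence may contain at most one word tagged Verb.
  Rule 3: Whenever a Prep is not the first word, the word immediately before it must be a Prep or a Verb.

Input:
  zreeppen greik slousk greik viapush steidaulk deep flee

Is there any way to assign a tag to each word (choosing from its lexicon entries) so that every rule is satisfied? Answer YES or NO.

NO

Candidates per position — 1:zreeppen {Prep,Conj}; 2:greik {Conj}; 3:slousk {Verb}; 4:greik {Conj}; 5:viapush {Prep,Conj}; 6:steidaulk {Prep,Conj}; 7:deep {Adv}; 8:flee {Verb,Adv}.
Every candidate sequence violates at least one rule; no consistent tagging exists.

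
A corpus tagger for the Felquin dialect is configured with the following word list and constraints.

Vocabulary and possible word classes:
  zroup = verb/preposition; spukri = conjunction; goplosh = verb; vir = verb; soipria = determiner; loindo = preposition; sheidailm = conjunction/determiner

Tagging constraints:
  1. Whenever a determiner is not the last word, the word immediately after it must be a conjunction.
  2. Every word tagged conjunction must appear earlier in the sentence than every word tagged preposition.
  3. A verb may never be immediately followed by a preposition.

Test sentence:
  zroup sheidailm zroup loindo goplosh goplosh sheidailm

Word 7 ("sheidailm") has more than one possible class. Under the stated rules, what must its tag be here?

determiner

Candidates per position — 1:zroup {verb,preposition}; 2:sheidailm {conjunction,determiner}; 3:zroup {verb,preposition}; 4:loindo {preposition}; 5:goplosh {verb}; 6:goplosh {verb}; 7:sheidailm {conjunction,determiner}.
At position 2, choosing determiner makes rule 1 impossible to satisfy; hence conjunction.
At position 3, choosing verb makes rule 3 impossible to satisfy; hence preposition.
At position 7, choosing conjunction makes rule 2 impossible to satisfy; hence determiner.
At position 1, choosing preposition makes rule 2 impossible to satisfy; hence verb.
The unique satisfying tagging is: verb conjunction preposition preposition verb verb determiner.
Checking: rule 1 ok; rule 2 ok; rule 3 ok.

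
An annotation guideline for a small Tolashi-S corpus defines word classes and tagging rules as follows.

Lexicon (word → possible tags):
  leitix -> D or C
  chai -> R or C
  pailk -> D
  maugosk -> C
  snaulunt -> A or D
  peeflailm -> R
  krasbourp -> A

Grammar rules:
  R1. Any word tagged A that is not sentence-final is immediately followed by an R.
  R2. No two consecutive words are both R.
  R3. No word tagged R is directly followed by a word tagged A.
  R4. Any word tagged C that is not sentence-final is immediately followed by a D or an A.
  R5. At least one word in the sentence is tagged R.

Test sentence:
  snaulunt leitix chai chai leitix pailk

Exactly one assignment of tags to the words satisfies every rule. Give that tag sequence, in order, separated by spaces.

D D R C D D

Candidates per position — 1:snaulunt {A,D}; 2:leitix {D,C}; 3:chai {R,C}; 4:chai {R,C}; 5:leitix {D,C}; 6:pailk {D}.
Word 1 cannot be A — rule 1 would then fail for every completion. It is D.
Word 2 cannot be C — rule 4 would then fail for every completion. It is D.
Word 3 cannot be C — rule 4 would then fail for every completion. It is R.
Word 4 cannot be R — rule 2 would then fail for every completion. It is C.
Word 5 cannot be C — rule 4 would then fail for every completion. It is D.
That leaves exactly one tagging: D D R C D D.
Verifying each rule — rule 1 satisfied; rule 2 satisfied; rule 3 satisfied; rule 4 satisfied; rule 5 satisfied.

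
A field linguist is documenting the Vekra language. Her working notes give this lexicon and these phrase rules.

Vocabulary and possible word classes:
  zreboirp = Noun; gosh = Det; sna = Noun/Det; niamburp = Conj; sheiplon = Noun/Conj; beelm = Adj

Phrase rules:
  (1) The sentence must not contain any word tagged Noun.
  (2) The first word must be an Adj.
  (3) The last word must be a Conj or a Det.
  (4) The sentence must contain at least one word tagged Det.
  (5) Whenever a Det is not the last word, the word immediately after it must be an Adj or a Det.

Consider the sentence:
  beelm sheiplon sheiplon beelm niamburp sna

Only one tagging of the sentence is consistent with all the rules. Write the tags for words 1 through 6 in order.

Adj Conj Conj Adj Conj Det

Candidates per position — 1:beelm {Adj}; 2:sheiplon {Noun,Conj}; 3:sheiplon {Noun,Conj}; 4:beelm {Adj}; 5:niamburp {Conj}; 6:sna {Noun,Det}.
Position 2: tagging it Noun would leave rule 1 unsatisfiable, so it must be Conj.
Position 3: tagging it Noun would leave rule 1 unsatisfiable, so it must be Conj.
Position 6: tagging it Noun would leave rule 1 unsatisfiable, so it must be Det.
That leaves exactly one tagging: Adj Conj Conj Adj Conj Det.
Checking: rule 1 ✓; rule 2 ✓; rule 3 ✓; rule 4 ✓; rule 5 ✓.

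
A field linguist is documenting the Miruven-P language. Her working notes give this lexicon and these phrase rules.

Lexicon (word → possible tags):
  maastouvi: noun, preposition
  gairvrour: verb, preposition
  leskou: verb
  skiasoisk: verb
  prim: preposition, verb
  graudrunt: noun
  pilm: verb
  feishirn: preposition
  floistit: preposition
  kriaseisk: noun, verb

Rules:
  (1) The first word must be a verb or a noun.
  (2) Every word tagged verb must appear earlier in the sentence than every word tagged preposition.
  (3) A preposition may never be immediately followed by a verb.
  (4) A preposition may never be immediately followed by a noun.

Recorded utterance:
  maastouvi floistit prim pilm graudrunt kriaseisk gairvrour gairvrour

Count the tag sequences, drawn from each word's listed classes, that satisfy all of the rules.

Candidates per position — 1:maastouvi {noun,preposition}; 2:floistit {preposition}; 3:prim {preposition,verb}; 4:pilm {verb}; 5:graudrunt {noun}; 6:kriaseisk {noun,verb}; 7:gairvrour {verb,preposition}; 8:gairvrour {verb,preposition}.
There are 32 candidate sequences in total.
Rule 2 cannot be satisfied by any choice of tags from the lexicon.
So there is no consistent tagging.
Count = 0.

0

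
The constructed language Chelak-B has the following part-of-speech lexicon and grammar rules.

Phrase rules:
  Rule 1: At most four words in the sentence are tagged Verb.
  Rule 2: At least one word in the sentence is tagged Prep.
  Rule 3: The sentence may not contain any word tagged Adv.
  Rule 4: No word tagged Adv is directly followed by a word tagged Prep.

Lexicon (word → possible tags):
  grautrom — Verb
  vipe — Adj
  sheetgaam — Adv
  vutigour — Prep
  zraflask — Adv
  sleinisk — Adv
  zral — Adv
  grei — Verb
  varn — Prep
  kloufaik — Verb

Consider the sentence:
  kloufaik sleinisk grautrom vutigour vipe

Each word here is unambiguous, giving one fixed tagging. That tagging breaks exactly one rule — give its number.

Fixed tagging: Verb Adv Verb Prep Adj.
Applying the rules: R1 ok, R2 ok, R3 fails, R4 ok.
Only rule 3 fails.

3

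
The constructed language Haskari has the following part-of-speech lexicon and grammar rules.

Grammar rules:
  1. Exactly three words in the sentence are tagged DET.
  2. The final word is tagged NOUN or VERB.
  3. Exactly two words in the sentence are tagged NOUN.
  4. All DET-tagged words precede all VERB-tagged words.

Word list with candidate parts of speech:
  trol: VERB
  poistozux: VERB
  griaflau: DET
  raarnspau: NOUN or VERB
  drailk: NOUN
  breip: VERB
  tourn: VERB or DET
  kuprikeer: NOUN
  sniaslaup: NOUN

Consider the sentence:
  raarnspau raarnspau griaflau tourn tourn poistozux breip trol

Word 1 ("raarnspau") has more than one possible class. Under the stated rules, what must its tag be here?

Candidates per position — 1:raarnspau {NOUN,VERB}; 2:raarnspau {NOUN,VERB}; 3:griaflau {DET}; 4:tourn {VERB,DET}; 5:tourn {VERB,DET}; 6:poistozux {VERB}; 7:breip {VERB}; 8:trol {VERB}.
Position 1: tagging it VERB would leave rule 3 unsatisfiable, so it must be NOUN.
Position 2: tagging it VERB would leave rule 3 unsatisfiable, so it must be NOUN.
Position 4: tagging it VERB would leave rule 1 unsatisfiable, so it must be DET.
Position 5: tagging it VERB would leave rule 1 unsatisfiable, so it must be DET.
The unique satisfying tagging is: NOUN NOUN DET DET DET VERB VERB VERB.
Verifying each rule — rule 1 ok; rule 2 ok; rule 3 ok; rule 4 ok.

NOUN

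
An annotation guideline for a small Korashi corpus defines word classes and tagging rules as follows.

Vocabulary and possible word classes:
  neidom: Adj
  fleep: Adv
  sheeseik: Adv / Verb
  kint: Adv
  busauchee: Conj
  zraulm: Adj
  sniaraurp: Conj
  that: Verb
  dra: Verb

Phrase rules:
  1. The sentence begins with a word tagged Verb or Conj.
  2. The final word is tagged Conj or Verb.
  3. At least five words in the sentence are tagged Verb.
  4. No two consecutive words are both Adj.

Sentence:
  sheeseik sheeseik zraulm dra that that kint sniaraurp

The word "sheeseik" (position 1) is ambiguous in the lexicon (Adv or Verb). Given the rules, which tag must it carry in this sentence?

Candidates per position — 1:sheeseik {Adv,Verb}; 2:sheeseik {Adv,Verb}; 3:zraulm {Adj}; 4:dra {Verb}; 5:that {Verb}; 6:that {Verb}; 7:kint {Adv}; 8:sniaraurp {Conj}.
At position 1, choosing Adv makes rule 1 impossible to satisfy; hence Verb.
At position 2, choosing Adv makes rule 3 impossible to satisfy; hence Verb.
The only consistent sequence is: Verb Verb Adj Verb Verb Verb Adv Conj.
Checking: rule 1 ok; rule 2 ok; rule 3 ok; rule 4 ok.

Verb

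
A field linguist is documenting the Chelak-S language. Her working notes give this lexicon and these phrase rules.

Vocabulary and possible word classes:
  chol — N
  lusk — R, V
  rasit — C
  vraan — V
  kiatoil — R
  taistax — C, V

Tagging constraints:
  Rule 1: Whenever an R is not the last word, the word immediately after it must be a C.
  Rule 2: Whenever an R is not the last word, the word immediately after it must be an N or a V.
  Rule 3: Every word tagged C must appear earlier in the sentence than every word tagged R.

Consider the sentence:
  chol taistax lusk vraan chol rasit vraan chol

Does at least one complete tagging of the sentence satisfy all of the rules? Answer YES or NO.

Candidates per position — 1:chol {N}; 2:taistax {C,V}; 3:lusk {R,V}; 4:vraan {V}; 5:chol {N}; 6:rasit {C}; 7:vraan {V}; 8:chol {N}.
One satisfying assignment: N C V V N C V N.
Verifying each rule — rule 1 ok; rule 2 ok; rule 3 ok.

YES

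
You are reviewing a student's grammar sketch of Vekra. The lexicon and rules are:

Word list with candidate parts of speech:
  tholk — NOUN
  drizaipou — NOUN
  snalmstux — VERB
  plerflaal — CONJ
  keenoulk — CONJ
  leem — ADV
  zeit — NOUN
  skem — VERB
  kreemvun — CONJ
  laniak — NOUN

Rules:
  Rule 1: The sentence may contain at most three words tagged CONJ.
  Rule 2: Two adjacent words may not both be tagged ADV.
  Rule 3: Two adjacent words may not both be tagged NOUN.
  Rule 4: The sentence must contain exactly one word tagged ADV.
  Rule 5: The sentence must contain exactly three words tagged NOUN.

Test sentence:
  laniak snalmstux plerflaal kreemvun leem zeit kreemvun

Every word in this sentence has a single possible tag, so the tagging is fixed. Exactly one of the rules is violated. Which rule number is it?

5

Fixed tagging: NOUN VERB CONJ CONJ ADV NOUN CONJ.
Rule check: R1 ✓, R2 ✓, R3 ✓, R4 ✓, R5 ✗.
Only rule 5 fails.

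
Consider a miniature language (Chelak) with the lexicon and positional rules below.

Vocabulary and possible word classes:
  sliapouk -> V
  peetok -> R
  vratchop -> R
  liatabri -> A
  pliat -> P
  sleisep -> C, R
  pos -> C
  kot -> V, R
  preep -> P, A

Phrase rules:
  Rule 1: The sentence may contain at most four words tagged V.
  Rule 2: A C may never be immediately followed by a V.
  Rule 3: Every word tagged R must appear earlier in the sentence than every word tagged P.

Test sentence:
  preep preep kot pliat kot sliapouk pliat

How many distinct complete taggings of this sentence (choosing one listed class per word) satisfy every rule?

Candidates per position — 1:preep {P,A}; 2:preep {P,A}; 3:kot {V,R}; 4:pliat {P}; 5:kot {V,R}; 6:sliapouk {V}; 7:pliat {P}.
There are 16 candidate sequences in total.
The sequences that satisfy every rule: P P V P V V P; P A V P V V P; A P V P V V P; A A V P V V P; A A R P V V P.
Count = 5.

5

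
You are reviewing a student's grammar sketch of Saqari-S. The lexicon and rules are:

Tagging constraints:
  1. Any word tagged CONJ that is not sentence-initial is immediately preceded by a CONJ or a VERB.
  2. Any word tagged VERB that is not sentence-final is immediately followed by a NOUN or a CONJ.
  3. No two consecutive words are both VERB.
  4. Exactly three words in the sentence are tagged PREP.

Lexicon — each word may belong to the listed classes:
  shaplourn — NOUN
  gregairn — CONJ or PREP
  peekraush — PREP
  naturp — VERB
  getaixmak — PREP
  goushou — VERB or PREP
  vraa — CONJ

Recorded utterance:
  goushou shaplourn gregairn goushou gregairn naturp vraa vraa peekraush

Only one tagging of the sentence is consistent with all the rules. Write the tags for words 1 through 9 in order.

PREP NOUN PREP VERB CONJ VERB CONJ CONJ PREP

Candidates per position — 1:goushou {VERB,PREP}; 2:shaplourn {NOUN}; 3:gregairn {CONJ,PREP}; 4:goushou {VERB,PREP}; 5:gregairn {CONJ,PREP}; 6:naturp {VERB}; 7:vraa {CONJ}; 8:vraa {CONJ}; 9:peekraush {PREP}.
Word 3 cannot be CONJ — rule 1 would then fail for every completion. It is PREP.
The remaining ambiguous positions (1, 4, 5) are resolved jointly — only one combination satisfies every rule.
The unique satisfying tagging is: PREP NOUN PREP VERB CONJ VERB CONJ CONJ PREP.
Check: rule 1 holds; rule 2 holds; rule 3 holds; rule 4 holds.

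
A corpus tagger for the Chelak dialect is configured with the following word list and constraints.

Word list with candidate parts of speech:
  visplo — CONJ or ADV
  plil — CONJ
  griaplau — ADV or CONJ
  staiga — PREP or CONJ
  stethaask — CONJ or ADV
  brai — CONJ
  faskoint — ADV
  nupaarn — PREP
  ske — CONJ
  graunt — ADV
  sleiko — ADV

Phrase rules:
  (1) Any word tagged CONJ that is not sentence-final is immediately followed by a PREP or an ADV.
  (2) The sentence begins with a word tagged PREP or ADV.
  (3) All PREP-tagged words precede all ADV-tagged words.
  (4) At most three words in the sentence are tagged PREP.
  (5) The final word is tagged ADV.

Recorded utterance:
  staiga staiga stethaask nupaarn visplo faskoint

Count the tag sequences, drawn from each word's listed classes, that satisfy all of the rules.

Candidates per position — 1:staiga {PREP,CONJ}; 2:staiga {PREP,CONJ}; 3:stethaask {CONJ,ADV}; 4:nupaarn {PREP}; 5:visplo {CONJ,ADV}; 6:faskoint {ADV}.
There are 16 candidate sequences in total.
The sequences that satisfy every rule: PREP PREP CONJ PREP CONJ ADV; PREP PREP CONJ PREP ADV ADV.
Count = 2.

2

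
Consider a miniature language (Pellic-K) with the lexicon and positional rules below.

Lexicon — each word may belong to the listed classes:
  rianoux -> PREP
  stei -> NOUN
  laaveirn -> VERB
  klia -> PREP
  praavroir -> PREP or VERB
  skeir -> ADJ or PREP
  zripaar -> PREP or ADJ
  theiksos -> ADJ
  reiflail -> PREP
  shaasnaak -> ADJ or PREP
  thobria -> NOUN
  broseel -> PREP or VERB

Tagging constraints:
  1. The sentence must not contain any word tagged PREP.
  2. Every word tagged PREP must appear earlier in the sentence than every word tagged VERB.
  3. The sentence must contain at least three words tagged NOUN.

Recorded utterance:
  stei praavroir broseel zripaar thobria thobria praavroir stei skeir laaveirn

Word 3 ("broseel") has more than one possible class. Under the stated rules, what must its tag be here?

VERB

Candidates per position — 1:stei {NOUN}; 2:praavroir {PREP,VERB}; 3:broseel {PREP,VERB}; 4:zripaar {PREP,ADJ}; 5:thobria {NOUN}; 6:thobria {NOUN}; 7:praavroir {PREP,VERB}; 8:stei {NOUN}; 9:skeir {ADJ,PREP}; 10:laaveirn {VERB}.
If word 2 were PREP, no tagging could satisfy rule 1; so word 2 is VERB.
If word 3 were PREP, no tagging could satisfy rule 1; so word 3 is VERB.
If word 4 were PREP, no tagging could satisfy rule 1; so word 4 is ADJ.
If word 7 were PREP, no tagging could satisfy rule 1; so word 7 is VERB.
If word 9 were PREP, no tagging could satisfy rule 1; so word 9 is ADJ.
The only consistent sequence is: NOUN VERB VERB ADJ NOUN NOUN VERB NOUN ADJ VERB.
Verifying each rule — rule 1 holds; rule 2 holds; rule 3 holds.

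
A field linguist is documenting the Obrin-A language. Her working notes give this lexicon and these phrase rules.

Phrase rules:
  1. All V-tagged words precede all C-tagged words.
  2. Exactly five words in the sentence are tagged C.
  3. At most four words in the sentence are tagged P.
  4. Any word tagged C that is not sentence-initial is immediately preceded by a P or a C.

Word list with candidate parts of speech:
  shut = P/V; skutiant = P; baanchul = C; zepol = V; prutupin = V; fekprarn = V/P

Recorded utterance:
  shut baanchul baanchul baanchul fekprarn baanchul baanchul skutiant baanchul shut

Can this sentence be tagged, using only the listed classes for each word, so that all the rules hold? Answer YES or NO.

NO

Candidates per position — 1:shut {P,V}; 2:baanchul {C}; 3:baanchul {C}; 4:baanchul {C}; 5:fekprarn {V,P}; 6:baanchul {C}; 7:baanchul {C}; 8:skutiant {P}; 9:baanchul {C}; 10:shut {P,V}.
Rule 2 cannot be satisfied by any choice of tags from the lexicon.
So there is no consistent tagging.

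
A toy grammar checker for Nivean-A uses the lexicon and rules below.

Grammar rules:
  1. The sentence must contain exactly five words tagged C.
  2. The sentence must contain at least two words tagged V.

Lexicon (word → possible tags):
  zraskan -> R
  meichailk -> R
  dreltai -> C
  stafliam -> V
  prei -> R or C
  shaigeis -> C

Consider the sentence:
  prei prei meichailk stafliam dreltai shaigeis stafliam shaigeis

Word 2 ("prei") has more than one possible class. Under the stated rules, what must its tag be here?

C

Candidates per position — 1:prei {R,C}; 2:prei {R,C}; 3:meichailk {R}; 4:stafliam {V}; 5:dreltai {C}; 6:shaigeis {C}; 7:stafliam {V}; 8:shaigeis {C}.
If word 1 were R, no tagging could satisfy rule 1; so word 1 is C.
If word 2 were R, no tagging could satisfy rule 1; so word 2 is C.
So the tagging must be: C C R V C C V C.
Check: rule 1 ✓; rule 2 ✓.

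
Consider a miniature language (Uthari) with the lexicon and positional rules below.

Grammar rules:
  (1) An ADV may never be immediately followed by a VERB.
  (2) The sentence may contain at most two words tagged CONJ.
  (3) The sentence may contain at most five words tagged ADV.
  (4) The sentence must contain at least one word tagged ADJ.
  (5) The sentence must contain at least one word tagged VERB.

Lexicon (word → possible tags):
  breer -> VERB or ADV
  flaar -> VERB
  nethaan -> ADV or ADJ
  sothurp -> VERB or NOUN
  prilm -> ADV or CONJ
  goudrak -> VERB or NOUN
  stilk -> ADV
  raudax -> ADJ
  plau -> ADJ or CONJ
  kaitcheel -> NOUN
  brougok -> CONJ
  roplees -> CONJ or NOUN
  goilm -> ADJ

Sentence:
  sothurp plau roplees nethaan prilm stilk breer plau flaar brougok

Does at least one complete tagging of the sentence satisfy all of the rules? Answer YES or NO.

Candidates per position — 1:sothurp {VERB,NOUN}; 2:plau {ADJ,CONJ}; 3:roplees {CONJ,NOUN}; 4:nethaan {ADV,ADJ}; 5:prilm {ADV,CONJ}; 6:stilk {ADV}; 7:breer {VERB,ADV}; 8:plau {ADJ,CONJ}; 9:flaar {VERB}; 10:brougok {CONJ}.
One satisfying assignment: VERB CONJ NOUN ADJ ADV ADV ADV ADJ VERB CONJ.
Checking: rule 1 ✓; rule 2 ✓; rule 3 ✓; rule 4 ✓; rule 5 ✓.

YES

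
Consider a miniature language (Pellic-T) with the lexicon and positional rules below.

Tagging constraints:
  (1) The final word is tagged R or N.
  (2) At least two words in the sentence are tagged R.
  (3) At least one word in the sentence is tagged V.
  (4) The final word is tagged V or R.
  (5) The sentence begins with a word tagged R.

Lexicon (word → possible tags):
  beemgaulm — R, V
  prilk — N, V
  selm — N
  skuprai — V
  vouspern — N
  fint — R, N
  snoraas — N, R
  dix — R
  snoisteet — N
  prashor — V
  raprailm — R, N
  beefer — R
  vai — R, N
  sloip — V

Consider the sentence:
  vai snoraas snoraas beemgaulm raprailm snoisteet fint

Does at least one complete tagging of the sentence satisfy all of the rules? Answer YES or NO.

Candidates per position — 1:vai {R,N}; 2:snoraas {N,R}; 3:snoraas {N,R}; 4:beemgaulm {R,V}; 5:raprailm {R,N}; 6:snoisteet {N}; 7:fint {R,N}.
One satisfying assignment: R R N V N N R.
Checking: rule 1 ✓; rule 2 ✓; rule 3 ✓; rule 4 ✓; rule 5 ✓.

YES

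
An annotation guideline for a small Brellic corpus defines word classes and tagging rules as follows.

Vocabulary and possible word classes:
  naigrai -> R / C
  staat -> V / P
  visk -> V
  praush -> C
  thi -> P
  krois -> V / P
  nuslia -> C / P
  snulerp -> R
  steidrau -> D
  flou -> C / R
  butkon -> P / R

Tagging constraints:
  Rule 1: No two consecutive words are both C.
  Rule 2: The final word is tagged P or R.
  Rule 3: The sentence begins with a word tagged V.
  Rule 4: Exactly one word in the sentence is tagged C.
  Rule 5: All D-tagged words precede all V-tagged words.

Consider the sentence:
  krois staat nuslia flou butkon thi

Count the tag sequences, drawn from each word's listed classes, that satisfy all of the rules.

8

Candidates per position — 1:krois {V,P}; 2:staat {V,P}; 3:nuslia {C,P}; 4:flou {C,R}; 5:butkon {P,R}; 6:thi {P}.
There are 32 candidate sequences in total.
Checking each against the rules leaves 8 sequences.
Count = 8.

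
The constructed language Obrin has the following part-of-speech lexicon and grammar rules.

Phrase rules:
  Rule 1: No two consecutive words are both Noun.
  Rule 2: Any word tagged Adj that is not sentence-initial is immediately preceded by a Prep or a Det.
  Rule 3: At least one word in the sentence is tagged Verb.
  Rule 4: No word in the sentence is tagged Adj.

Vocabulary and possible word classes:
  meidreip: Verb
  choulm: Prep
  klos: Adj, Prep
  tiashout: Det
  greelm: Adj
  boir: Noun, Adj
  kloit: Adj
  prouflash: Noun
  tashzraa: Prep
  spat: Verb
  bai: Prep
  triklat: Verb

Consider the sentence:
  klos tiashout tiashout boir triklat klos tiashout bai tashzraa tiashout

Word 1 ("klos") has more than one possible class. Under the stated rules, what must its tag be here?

Prep

Candidates per position — 1:klos {Adj,Prep}; 2:tiashout {Det}; 3:tiashout {Det}; 4:boir {Noun,Adj}; 5:triklat {Verb}; 6:klos {Adj,Prep}; 7:tiashout {Det}; 8:bai {Prep}; 9:tashzraa {Prep}; 10:tiashout {Det}.
Position 1: Adj is ruled out by rule 4; that leaves Prep.
Position 4: Adj is ruled out by rule 4; that leaves Noun.
Position 6: Adj is ruled out by rule 2; that leaves Prep.
The unique satisfying tagging is: Prep Det Det Noun Verb Prep Det Prep Prep Det.
Rule-by-rule: rule 1 ok; rule 2 ok; rule 3 ok; rule 4 ok.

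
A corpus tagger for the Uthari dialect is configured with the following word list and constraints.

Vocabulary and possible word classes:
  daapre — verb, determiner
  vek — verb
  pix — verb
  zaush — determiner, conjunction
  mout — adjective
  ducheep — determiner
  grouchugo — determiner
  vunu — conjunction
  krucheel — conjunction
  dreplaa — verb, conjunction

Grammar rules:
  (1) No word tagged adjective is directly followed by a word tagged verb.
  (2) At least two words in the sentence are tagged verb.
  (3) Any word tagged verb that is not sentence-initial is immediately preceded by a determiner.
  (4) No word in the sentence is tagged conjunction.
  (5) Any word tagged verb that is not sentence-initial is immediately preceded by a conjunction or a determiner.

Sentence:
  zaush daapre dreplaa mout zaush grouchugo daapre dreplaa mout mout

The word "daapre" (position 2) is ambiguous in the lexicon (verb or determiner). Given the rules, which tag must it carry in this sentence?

determiner

Candidates per position — 1:zaush {determiner,conjunction}; 2:daapre {verb,determiner}; 3:dreplaa {verb,conjunction}; 4:mout {adjective}; 5:zaush {determiner,conjunction}; 6:grouchugo {determiner}; 7:daapre {verb,determiner}; 8:dreplaa {verb,conjunction}; 9:mout {adjective}; 10:mout {adjective}.
If word 1 were conjunction, no tagging could satisfy rule 4; so word 1 is determiner.
If word 3 were conjunction, no tagging could satisfy rule 4; so word 3 is verb.
If word 5 were conjunction, no tagging could satisfy rule 4; so word 5 is determiner.
If word 8 were conjunction, no tagging could satisfy rule 4; so word 8 is verb.
If word 2 were verb, no tagging could satisfy rule 3; so word 2 is determiner.
If word 7 were verb, no tagging could satisfy rule 3; so word 7 is determiner.
So the tagging must be: determiner determiner verb adjective determiner determiner determiner verb adjective adjective.
Rule-by-rule: rule 1 ok; rule 2 ok; rule 3 ok; rule 4 ok; rule 5 ok.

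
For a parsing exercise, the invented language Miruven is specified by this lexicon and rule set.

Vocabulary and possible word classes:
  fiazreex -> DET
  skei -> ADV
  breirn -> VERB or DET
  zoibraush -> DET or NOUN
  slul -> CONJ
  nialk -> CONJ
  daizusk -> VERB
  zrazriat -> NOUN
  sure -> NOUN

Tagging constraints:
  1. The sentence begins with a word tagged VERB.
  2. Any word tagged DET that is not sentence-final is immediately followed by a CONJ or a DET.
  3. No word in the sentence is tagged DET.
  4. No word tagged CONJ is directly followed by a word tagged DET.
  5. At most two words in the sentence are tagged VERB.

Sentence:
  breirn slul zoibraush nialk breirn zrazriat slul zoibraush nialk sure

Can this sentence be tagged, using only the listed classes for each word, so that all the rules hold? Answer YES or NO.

YES

Candidates per position — 1:breirn {VERB,DET}; 2:slul {CONJ}; 3:zoibraush {DET,NOUN}; 4:nialk {CONJ}; 5:breirn {VERB,DET}; 6:zrazriat {NOUN}; 7:slul {CONJ}; 8:zoibraush {DET,NOUN}; 9:nialk {CONJ}; 10:sure {NOUN}.
One satisfying assignment: VERB CONJ NOUN CONJ VERB NOUN CONJ NOUN CONJ NOUN.
Verifying each rule — rule 1 satisfied; rule 2 satisfied; rule 3 satisfied; rule 4 satisfied; rule 5 satisfied.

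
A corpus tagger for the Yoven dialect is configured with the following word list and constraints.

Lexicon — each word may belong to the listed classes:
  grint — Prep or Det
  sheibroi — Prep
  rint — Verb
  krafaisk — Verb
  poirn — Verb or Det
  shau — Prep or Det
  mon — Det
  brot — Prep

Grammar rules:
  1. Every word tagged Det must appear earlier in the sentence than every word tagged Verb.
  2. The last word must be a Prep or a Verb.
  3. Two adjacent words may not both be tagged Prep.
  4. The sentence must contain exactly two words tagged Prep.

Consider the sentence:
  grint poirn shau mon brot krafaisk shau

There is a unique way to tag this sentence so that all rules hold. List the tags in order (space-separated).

Det Det Det Det Prep Verb Prep

Candidates per position — 1:grint {Prep,Det}; 2:poirn {Verb,Det}; 3:shau {Prep,Det}; 4:mon {Det}; 5:brot {Prep}; 6:krafaisk {Verb}; 7:shau {Prep,Det}.
At position 2, choosing Verb makes rule 1 impossible to satisfy; hence Det.
At position 7, choosing Det makes rule 1 impossible to satisfy; hence Prep.
At position 1, choosing Prep makes rule 4 impossible to satisfy; hence Det.
At position 3, choosing Prep makes rule 4 impossible to satisfy; hence Det.
The unique satisfying tagging is: Det Det Det Det Prep Verb Prep.
Check: rule 1 ✓; rule 2 ✓; rule 3 ✓; rule 4 ✓.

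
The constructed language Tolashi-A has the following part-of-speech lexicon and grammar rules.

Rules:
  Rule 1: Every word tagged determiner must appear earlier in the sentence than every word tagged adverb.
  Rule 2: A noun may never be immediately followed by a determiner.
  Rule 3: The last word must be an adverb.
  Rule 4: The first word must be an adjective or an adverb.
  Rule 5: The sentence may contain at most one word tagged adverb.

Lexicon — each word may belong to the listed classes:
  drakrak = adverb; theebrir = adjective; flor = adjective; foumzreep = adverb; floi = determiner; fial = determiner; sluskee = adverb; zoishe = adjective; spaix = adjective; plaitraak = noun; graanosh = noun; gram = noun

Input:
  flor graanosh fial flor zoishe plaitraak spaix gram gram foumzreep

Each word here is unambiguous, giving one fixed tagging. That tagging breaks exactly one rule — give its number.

Fixed tagging: adjective noun determiner adjective adjective noun adjective noun noun adverb.
Rule check: R1 pass, R2 fail, R3 pass, R4 pass, R5 pass.
Only rule 2 fails.

2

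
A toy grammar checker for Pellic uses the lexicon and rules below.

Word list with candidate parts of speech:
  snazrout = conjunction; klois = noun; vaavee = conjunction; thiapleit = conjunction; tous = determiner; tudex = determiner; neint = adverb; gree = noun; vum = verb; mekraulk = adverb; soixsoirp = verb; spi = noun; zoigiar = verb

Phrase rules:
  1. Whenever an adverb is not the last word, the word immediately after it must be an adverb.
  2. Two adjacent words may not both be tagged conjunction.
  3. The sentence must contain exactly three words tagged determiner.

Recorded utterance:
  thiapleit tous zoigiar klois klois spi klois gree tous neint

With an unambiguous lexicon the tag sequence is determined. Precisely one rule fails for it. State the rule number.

Fixed tagging: conjunction determiner verb noun noun noun noun noun determiner adverb.
Applying the rules: R1 holds, R2 holds, R3 violated.
Only rule 3 fails.

3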